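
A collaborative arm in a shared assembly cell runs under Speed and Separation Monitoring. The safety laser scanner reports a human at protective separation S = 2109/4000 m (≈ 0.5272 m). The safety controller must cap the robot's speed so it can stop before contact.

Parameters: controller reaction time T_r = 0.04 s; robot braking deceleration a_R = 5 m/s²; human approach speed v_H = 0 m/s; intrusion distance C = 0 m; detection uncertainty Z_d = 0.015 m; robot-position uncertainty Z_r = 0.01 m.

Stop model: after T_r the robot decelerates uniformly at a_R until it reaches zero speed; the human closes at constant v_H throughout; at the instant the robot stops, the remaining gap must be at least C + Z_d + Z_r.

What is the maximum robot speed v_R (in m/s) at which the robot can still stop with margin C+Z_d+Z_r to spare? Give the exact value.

v_R_max = 41/20 m/s = 2.0500 m/s

quadratic (1/10)·v² + (1/25)·v + (-2009/4000) = 0
  disc = (1/25)² − 4·(1/10)·(-2009/4000) = 81/400 ; √disc = 9/20
  v_R = (−(1/25) + 9/20) / (2·(1/10)) = 41/20 m/s
check:
stop time T_s = (41/20)/5 = 0.4100 s
reaction-phase robot travel = 2.0500·0.0400 = 0.0820 m
braking distance = 2.0500²/(2·5.0000) = 0.4203 m
person approaches 0.0000·(0.0400+0.4100) = 0.0000 m
residual clearance needed = 0.0000+0.0150+0.0100 = 0.0250 m
sum ≈ 0.0820+0.4203+0.0000+0.0250 ≈ 0.5272 m = S ✓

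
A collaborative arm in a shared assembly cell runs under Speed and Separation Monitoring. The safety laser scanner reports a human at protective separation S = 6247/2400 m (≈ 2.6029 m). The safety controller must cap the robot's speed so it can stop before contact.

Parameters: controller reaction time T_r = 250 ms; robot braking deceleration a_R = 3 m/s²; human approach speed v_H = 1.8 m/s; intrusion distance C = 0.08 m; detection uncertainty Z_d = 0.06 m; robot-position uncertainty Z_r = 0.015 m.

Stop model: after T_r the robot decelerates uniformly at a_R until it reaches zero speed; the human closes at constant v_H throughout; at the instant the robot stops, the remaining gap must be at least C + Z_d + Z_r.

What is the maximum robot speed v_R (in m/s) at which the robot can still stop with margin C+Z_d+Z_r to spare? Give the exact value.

v_R_max = 7/4 m/s = 1.7500 m/s

quadratic (1/6)·v² + (17/20)·v + (-959/480) = 0
  disc = (17/20)² − 4·(1/6)·(-959/480) = 1849/900 ; √disc = 43/30
  v_R = (−(17/20) + 43/30) / (2·(1/6)) = 7/4 m/s
check:
T_s = v_R/a_R = (7/4)/3 = 0.5833 s
robot covers v_R·T_r = 1.7500·0.2500 = 0.4375 m before braking
robot under decel: 1.7500²/(2·3.0000) = 0.5104 m
human over T_r+T_s: 1.8000·(0.2500+0.5833) = 1.5000 m
residual clearance needed = 0.0800+0.0600+0.0150 = 0.1550 m
sum ≈ 0.4375+0.5104+1.5000+0.1550 ≈ 2.6029 m = S ✓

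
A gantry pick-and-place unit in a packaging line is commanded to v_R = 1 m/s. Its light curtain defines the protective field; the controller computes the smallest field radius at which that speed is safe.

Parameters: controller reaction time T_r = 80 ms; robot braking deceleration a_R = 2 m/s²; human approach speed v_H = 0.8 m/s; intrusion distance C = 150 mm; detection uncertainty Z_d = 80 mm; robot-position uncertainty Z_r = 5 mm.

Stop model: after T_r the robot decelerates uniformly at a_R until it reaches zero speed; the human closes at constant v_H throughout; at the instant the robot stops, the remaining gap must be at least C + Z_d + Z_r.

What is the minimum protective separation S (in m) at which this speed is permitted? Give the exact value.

braking lasts T_s = 1/2 = 0.5000 s
robot in T_r: 1.0000·0.0800 = 0.0800 m
robot under decel: 1.0000²/(2·2.0000) = 0.2500 m
human closes 0.8000·0.5800 = 0.4640 m
C+Z_d+Z_r = 0.1500+0.0800+0.0050 = 0.2350 m
S_min ≈ 0.0800+0.2500+0.4640+0.2350  ⇒  S_min = 1029/1000 m

S_min = 1029/1000 m = 1.0290 m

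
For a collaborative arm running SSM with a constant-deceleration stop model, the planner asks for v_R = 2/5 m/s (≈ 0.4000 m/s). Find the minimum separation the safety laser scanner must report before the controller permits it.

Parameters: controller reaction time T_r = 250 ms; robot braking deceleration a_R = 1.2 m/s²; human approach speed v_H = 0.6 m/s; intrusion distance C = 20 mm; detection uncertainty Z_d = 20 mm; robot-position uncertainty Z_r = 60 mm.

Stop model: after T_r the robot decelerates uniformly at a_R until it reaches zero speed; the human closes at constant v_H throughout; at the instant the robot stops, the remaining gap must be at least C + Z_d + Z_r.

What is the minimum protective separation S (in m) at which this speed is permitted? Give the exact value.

S_min = 37/60 m = 0.6167 m

stop time T_s = (2/5)/(6/5) = 0.3333 s
reaction-phase robot travel = 0.4000·0.2500 = 0.1000 m
robot under decel: 0.4000²/(2·1.2000) = 0.0667 m
human over T_r+T_s: 0.6000·(0.2500+0.3333) = 0.3500 m
margins: 0.0200+0.0200+0.0600 = 0.1000 m
S_min ≈ 0.1000+0.0667+0.3500+0.1000  ⇒  S_min = 37/60 m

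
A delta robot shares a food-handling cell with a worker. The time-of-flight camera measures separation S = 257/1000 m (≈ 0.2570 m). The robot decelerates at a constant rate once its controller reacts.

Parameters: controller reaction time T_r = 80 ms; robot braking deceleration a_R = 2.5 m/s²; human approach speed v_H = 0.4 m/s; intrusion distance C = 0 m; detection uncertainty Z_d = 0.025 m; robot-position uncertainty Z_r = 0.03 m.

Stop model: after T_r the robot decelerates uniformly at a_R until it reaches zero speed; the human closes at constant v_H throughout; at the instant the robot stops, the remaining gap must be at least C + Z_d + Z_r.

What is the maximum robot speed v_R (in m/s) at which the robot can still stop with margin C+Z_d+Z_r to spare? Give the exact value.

v_R_max = 1/2 m/s = 0.5000 m/s

collect terms ⇒ (1/5)·v_R² + (6/25)·v_R + (-17/100) = 0
  disc = (6/25)² − 4·(1/5)·(-17/100) = 121/625 ; √disc = 11/25
  v_R = (−(6/25) + 11/25) / (2·(1/5)) = 1/2 m/s
check:
stop time T_s = (1/2)/(5/2) = 0.2000 s
robot covers v_R·T_r = 0.5000·0.0800 = 0.0400 m before braking
braking distance = 0.5000²/(2·2.5000) = 0.0500 m
person approaches 0.4000·(0.0800+0.2000) = 0.1120 m
margins: 0.0000+0.0250+0.0300 = 0.0550 m
sum ≈ 0.0400+0.0500+0.1120+0.0550 ≈ 0.2570 m = S ✓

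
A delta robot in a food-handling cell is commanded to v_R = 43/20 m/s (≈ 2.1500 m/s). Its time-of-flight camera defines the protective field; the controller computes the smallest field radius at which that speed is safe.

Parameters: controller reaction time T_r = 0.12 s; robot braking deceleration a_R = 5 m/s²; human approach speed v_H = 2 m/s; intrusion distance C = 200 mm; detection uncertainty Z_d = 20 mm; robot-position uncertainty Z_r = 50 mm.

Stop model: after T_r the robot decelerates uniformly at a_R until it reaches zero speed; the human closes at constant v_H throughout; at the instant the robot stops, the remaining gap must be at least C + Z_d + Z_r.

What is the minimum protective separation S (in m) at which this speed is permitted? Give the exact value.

S_min = 8361/4000 m = 2.0903 m

braking lasts T_s = (43/20)/5 = 0.4300 s
reaction-phase robot travel = 2.1500·0.1200 = 0.2580 m
braking distance = 2.1500²/(2·5.0000) = 0.4622 m
person approaches 2.0000·(0.1200+0.4300) = 1.1000 m
margins: 0.2000+0.0200+0.0500 = 0.2700 m
S_min ≈ 0.2580+0.4622+1.1000+0.2700  ⇒  S_min = 8361/4000 m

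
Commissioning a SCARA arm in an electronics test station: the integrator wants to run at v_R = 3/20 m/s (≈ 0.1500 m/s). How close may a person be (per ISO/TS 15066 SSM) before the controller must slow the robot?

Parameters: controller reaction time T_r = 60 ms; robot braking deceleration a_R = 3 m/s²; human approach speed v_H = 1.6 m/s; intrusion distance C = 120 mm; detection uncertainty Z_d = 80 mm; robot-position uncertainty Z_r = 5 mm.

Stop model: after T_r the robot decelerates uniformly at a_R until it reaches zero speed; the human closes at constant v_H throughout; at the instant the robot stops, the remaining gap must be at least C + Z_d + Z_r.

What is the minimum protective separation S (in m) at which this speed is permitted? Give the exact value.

S_min = 63/160 m = 0.3937 m

T_s = v_R/a_R = (3/20)/3 = 0.0500 s
robot covers v_R·T_r = 0.1500·0.0600 = 0.0090 m before braking
robot covers 0.1500·0.0500 − ½·3.0000·0.0500² = 0.0037 m while stopping
human over T_r+T_s: 1.6000·(0.0600+0.0500) = 0.1760 m
margins: 0.1200+0.0800+0.0050 = 0.2050 m
S_min ≈ 0.0090+0.0037+0.1760+0.2050  ⇒  S_min = 63/160 m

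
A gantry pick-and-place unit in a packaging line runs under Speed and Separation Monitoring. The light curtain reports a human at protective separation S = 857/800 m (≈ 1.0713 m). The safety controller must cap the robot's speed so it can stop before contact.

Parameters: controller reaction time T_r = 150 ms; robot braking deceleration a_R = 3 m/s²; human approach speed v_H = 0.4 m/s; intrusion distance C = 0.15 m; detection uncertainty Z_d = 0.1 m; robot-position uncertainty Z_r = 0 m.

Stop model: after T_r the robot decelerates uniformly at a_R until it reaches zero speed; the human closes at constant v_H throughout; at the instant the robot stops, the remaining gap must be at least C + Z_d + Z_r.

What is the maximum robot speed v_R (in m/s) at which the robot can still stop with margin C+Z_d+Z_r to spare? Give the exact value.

v_R_max = 29/20 m/s = 1.4500 m/s

collect terms ⇒ (1/6)·v_R² + (17/60)·v_R + (-609/800) = 0
  disc = (17/60)² − 4·(1/6)·(-609/800) = 529/900 ; √disc = 23/30
  v_R = (−(17/60) + 23/30) / (2·(1/6)) = 29/20 m/s
check:
T_s = v_R/a_R = (29/20)/3 = 0.4833 s
robot in T_r: 1.4500·0.1500 = 0.2175 m
robot under decel: 1.4500²/(2·3.0000) = 0.3504 m
human closes 0.4000·0.6333 = 0.2533 m
residual clearance needed = 0.1500+0.1000+0.0000 = 0.2500 m
sum ≈ 0.2175+0.3504+0.2533+0.2500 ≈ 1.0713 m = S ✓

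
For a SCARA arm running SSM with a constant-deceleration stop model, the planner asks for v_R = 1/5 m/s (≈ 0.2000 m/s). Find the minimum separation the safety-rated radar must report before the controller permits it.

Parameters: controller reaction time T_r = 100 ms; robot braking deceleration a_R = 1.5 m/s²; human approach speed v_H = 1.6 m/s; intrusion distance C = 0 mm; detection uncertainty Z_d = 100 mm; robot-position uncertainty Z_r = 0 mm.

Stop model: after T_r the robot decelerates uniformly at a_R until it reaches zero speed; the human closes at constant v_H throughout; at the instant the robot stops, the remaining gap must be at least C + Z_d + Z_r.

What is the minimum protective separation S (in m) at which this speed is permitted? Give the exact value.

S_min = 38/75 m = 0.5067 m

stop time T_s = (1/5)/(3/2) = 0.1333 s
robot covers v_R·T_r = 0.2000·0.1000 = 0.0200 m before braking
braking distance = 0.2000²/(2·1.5000) = 0.0133 m
person approaches 1.6000·(0.1000+0.1333) = 0.3733 m
margins: 0.0000+0.1000+0.0000 = 0.1000 m
S_min ≈ 0.0200+0.0133+0.3733+0.1000  ⇒  S_min = 38/75 m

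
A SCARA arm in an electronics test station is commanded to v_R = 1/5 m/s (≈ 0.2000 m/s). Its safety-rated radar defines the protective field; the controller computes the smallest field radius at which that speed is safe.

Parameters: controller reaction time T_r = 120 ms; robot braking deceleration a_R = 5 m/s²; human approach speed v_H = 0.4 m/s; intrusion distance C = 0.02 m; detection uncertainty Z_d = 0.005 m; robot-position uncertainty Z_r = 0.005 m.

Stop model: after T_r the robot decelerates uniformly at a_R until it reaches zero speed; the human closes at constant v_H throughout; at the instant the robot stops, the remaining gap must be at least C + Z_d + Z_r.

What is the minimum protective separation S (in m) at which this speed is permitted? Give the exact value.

stop time T_s = (1/5)/5 = 0.0400 s
robot covers v_R·T_r = 0.2000·0.1200 = 0.0240 m before braking
braking distance = 0.2000²/(2·5.0000) = 0.0040 m
human closes 0.4000·0.1600 = 0.0640 m
C+Z_d+Z_r = 0.0200+0.0050+0.0050 = 0.0300 m
S_min ≈ 0.0240+0.0040+0.0640+0.0300  ⇒  S_min = 61/500 m

S_min = 61/500 m = 0.1220 m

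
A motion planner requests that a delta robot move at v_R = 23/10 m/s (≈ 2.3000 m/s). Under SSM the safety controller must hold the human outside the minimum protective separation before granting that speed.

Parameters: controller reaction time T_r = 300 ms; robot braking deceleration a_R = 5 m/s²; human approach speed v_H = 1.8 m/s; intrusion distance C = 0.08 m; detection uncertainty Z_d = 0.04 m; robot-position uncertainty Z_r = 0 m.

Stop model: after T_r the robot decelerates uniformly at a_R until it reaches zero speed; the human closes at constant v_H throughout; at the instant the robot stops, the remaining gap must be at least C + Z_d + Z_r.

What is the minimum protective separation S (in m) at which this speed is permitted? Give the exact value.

S_min = 2707/1000 m = 2.7070 m

braking lasts T_s = (23/10)/5 = 0.4600 s
reaction-phase robot travel = 2.3000·0.3000 = 0.6900 m
robot under decel: 2.3000²/(2·5.0000) = 0.5290 m
person approaches 1.8000·(0.3000+0.4600) = 1.3680 m
margins: 0.0800+0.0400+0.0000 = 0.1200 m
S_min ≈ 0.6900+0.5290+1.3680+0.1200  ⇒  S_min = 2707/1000 m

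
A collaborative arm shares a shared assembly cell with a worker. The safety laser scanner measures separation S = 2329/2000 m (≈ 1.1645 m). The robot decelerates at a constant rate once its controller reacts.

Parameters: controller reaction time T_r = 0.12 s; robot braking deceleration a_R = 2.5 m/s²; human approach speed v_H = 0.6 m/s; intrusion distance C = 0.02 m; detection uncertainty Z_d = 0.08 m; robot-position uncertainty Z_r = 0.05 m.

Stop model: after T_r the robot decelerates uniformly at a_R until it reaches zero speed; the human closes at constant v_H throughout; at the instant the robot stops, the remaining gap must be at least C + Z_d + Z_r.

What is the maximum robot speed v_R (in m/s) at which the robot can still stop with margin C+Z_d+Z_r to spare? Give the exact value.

v_R_max = 29/20 m/s = 1.4500 m/s

quadratic (1/5)·v² + (9/25)·v + (-377/400) = 0
  disc = (9/25)² − 4·(1/5)·(-377/400) = 2209/2500 ; √disc = 47/50
  v_R = (−(9/25) + 47/50) / (2·(1/5)) = 29/20 m/s
check:
braking lasts T_s = (29/20)/(5/2) = 0.5800 s
reaction-phase robot travel = 1.4500·0.1200 = 0.1740 m
robot under decel: 1.4500²/(2·2.5000) = 0.4205 m
human closes 0.6000·0.7000 = 0.4200 m
C+Z_d+Z_r = 0.0200+0.0800+0.0500 = 0.1500 m
sum ≈ 0.1740+0.4205+0.4200+0.1500 ≈ 1.1645 m = S ✓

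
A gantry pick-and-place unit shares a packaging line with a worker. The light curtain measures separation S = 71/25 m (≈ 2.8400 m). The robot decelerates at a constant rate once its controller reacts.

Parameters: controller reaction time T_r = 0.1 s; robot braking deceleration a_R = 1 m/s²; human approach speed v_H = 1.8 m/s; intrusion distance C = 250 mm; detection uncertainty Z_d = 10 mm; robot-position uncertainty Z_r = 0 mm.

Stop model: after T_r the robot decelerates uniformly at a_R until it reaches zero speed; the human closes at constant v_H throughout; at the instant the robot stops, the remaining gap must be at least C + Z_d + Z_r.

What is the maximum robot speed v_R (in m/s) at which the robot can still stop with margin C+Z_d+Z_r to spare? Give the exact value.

quadratic (1/2)·v² + (19/10)·v + (-12/5) = 0
  disc = (19/10)² − 4·(1/2)·(-12/5) = 841/100 ; √disc = 29/10
  v_R = (−(19/10) + 29/10) / (2·(1/2)) = 1 m/s
check:
T_s = v_R/a_R = 1/1 = 1.0000 s
reaction-phase robot travel = 1.0000·0.1000 = 0.1000 m
braking distance = 1.0000²/(2·1.0000) = 0.5000 m
human closes 1.8000·1.1000 = 1.9800 m
margins: 0.2500+0.0100+0.0000 = 0.2600 m
sum ≈ 0.1000+0.5000+1.9800+0.2600 ≈ 2.8400 m = S ✓

v_R_max = 1 m/s = 1.0000 m/s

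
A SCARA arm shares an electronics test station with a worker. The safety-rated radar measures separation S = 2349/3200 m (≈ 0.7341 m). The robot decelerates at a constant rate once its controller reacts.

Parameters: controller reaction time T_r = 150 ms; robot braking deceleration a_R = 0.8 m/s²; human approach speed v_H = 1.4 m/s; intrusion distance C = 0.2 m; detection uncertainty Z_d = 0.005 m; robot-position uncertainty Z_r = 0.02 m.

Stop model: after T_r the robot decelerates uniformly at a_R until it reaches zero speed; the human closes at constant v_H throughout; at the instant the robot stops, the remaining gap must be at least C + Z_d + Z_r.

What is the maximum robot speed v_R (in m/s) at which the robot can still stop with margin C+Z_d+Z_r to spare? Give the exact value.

v_R_max = 3/20 m/s = 0.1500 m/s

quadratic (5/8)·v² + (19/10)·v + (-957/3200) = 0
  disc = (19/10)² − 4·(5/8)·(-957/3200) = 27889/6400 ; √disc = 167/80
  v_R = (−(19/10) + 167/80) / (2·(5/8)) = 3/20 m/s
check:
T_s = v_R/a_R = (3/20)/(4/5) = 0.1875 s
robot in T_r: 0.1500·0.1500 = 0.0225 m
robot under decel: 0.1500²/(2·0.8000) = 0.0141 m
human over T_r+T_s: 1.4000·(0.1500+0.1875) = 0.4725 m
margins: 0.2000+0.0050+0.0200 = 0.2250 m
sum ≈ 0.0225+0.0141+0.4725+0.2250 ≈ 0.7341 m = S ✓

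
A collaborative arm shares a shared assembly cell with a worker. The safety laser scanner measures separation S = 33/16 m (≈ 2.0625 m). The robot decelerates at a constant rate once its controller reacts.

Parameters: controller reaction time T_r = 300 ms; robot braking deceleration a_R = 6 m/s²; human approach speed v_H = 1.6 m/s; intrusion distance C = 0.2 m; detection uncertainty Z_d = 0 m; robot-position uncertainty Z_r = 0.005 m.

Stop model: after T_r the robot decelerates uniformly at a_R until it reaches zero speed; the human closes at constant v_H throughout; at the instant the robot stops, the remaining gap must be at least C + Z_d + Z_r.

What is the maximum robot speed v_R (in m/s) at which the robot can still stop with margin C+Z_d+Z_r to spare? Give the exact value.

quadratic (1/12)·v² + (17/30)·v + (-551/400) = 0
  disc = (17/30)² − 4·(1/12)·(-551/400) = 2809/3600 ; √disc = 53/60
  v_R = (−(17/30) + 53/60) / (2·(1/12)) = 19/10 m/s
check:
stop time T_s = (19/10)/6 = 0.3167 s
robot in T_r: 1.9000·0.3000 = 0.5700 m
braking distance = 1.9000²/(2·6.0000) = 0.3008 m
human closes 1.6000·0.6167 = 0.9867 m
residual clearance needed = 0.2000+0.0000+0.0050 = 0.2050 m
sum ≈ 0.5700+0.3008+0.9867+0.2050 ≈ 2.0625 m = S ✓

v_R_max = 19/10 m/s = 1.9000 m/s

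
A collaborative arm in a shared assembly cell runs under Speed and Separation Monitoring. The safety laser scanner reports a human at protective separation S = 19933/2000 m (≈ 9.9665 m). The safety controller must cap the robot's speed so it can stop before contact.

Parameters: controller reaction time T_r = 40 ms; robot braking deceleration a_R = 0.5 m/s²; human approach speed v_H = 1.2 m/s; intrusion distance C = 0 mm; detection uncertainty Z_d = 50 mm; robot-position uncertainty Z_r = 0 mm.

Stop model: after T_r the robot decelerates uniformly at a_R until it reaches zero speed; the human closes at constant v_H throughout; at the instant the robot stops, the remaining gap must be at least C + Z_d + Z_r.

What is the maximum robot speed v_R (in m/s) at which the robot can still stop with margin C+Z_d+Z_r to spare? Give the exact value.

v_R_max = 43/20 m/s = 2.1500 m/s

collect terms ⇒ (1)·v_R² + (61/25)·v_R + (-19737/2000) = 0
  disc = (61/25)² − 4·(1)·(-19737/2000) = 113569/2500 ; √disc = 337/50
  v_R = (−(61/25) + 337/50) / (2·(1)) = 43/20 m/s
check:
stop time T_s = (43/20)/(1/2) = 4.3000 s
robot in T_r: 2.1500·0.0400 = 0.0860 m
robot under decel: 2.1500²/(2·0.5000) = 4.6225 m
person approaches 1.2000·(0.0400+4.3000) = 5.2080 m
C+Z_d+Z_r = 0.0000+0.0500+0.0000 = 0.0500 m
sum ≈ 0.0860+4.6225+5.2080+0.0500 ≈ 9.9665 m = S ✓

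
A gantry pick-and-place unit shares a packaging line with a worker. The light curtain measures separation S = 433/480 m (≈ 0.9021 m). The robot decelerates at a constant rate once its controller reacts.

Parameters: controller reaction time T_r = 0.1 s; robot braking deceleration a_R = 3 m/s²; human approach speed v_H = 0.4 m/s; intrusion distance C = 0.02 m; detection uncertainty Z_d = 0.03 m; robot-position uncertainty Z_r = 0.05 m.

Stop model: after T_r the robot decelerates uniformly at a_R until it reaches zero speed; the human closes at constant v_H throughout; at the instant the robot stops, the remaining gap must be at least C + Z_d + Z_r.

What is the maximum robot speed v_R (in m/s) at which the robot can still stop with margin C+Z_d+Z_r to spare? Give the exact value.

v_R_max = 31/20 m/s = 1.5500 m/s

at the boundary: (1/6)·v² + (7/30)·v + (-1829/2400) = 0
  disc = (7/30)² − 4·(1/6)·(-1829/2400) = 9/16 ; √disc = 3/4
  v_R = (−(7/30) + 3/4) / (2·(1/6)) = 31/20 m/s
check:
stop time T_s = (31/20)/3 = 0.5167 s
robot in T_r: 1.5500·0.1000 = 0.1550 m
robot covers 1.5500·0.5167 − ½·3.0000·0.5167² = 0.4004 m while stopping
human closes 0.4000·0.6167 = 0.2467 m
C+Z_d+Z_r = 0.0200+0.0300+0.0500 = 0.1000 m
sum ≈ 0.1550+0.4004+0.2467+0.1000 ≈ 0.9021 m = S ✓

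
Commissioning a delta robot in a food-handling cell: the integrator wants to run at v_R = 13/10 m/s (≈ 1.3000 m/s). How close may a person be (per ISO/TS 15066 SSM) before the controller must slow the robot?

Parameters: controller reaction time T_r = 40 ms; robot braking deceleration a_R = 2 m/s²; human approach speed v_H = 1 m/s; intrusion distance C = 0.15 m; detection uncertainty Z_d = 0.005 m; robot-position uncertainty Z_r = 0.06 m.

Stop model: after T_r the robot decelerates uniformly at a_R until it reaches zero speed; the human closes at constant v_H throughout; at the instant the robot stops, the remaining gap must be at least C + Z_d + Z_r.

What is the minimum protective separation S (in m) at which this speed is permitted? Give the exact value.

S_min = 2759/2000 m = 1.3795 m

T_s = v_R/a_R = (13/10)/2 = 0.6500 s
reaction-phase robot travel = 1.3000·0.0400 = 0.0520 m
robot covers 1.3000·0.6500 − ½·2.0000·0.6500² = 0.4225 m while stopping
human closes 1.0000·0.6900 = 0.6900 m
C+Z_d+Z_r = 0.1500+0.0050+0.0600 = 0.2150 m
S_min ≈ 0.0520+0.4225+0.6900+0.2150  ⇒  S_min = 2759/2000 m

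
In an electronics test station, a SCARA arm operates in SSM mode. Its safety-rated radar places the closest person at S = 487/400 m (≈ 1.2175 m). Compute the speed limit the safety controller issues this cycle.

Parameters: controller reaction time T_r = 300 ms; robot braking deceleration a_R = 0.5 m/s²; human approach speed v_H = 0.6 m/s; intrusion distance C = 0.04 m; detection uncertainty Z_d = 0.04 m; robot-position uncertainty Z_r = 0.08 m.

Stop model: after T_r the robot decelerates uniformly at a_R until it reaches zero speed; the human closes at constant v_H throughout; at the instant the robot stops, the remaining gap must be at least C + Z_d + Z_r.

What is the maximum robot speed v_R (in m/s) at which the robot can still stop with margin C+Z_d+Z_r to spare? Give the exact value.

quadratic (1)·v² + (3/2)·v + (-351/400) = 0
  disc = (3/2)² − 4·(1)·(-351/400) = 144/25 ; √disc = 12/5
  v_R = (−(3/2) + 12/5) / (2·(1)) = 9/20 m/s
check:
stop time T_s = (9/20)/(1/2) = 0.9000 s
robot covers v_R·T_r = 0.4500·0.3000 = 0.1350 m before braking
robot covers 0.4500·0.9000 − ½·0.5000·0.9000² = 0.2025 m while stopping
human closes 0.6000·1.2000 = 0.7200 m
margins: 0.0400+0.0400+0.0800 = 0.1600 m
sum ≈ 0.1350+0.2025+0.7200+0.1600 ≈ 1.2175 m = S ✓

v_R_max = 9/20 m/s = 0.4500 m/s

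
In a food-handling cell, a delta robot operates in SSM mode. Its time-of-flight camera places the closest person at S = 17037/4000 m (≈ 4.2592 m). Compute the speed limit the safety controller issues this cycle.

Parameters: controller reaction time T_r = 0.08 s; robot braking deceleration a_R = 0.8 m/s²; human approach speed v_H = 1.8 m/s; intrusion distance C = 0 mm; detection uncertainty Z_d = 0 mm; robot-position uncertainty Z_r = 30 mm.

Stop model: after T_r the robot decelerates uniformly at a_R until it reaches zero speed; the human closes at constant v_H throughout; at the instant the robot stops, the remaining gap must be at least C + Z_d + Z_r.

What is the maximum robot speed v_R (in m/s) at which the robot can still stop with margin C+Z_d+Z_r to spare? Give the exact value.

v_R_max = 13/10 m/s = 1.3000 m/s

at the boundary: (5/8)·v² + (233/100)·v + (-16341/4000) = 0
  disc = (233/100)² − 4·(5/8)·(-16341/4000) = 625681/40000 ; √disc = 791/200
  v_R = (−(233/100) + 791/200) / (2·(5/8)) = 13/10 m/s
check:
T_s = v_R/a_R = (13/10)/(4/5) = 1.6250 s
reaction-phase robot travel = 1.3000·0.0800 = 0.1040 m
braking distance = 1.3000²/(2·0.8000) = 1.0562 m
human closes 1.8000·1.7050 = 3.0690 m
margins: 0.0000+0.0000+0.0300 = 0.0300 m
sum ≈ 0.1040+1.0562+3.0690+0.0300 ≈ 4.2592 m = S ✓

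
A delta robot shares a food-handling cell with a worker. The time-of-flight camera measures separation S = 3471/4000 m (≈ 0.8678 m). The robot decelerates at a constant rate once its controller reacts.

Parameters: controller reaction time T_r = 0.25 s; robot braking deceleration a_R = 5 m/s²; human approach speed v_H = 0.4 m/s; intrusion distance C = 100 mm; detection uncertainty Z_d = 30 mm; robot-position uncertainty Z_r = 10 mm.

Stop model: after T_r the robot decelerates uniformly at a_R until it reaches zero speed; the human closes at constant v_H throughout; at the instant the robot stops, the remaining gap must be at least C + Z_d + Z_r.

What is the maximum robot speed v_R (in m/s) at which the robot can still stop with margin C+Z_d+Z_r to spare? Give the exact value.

v_R_max = 27/20 m/s = 1.3500 m/s

quadratic (1/10)·v² + (33/100)·v + (-2511/4000) = 0
  disc = (33/100)² − 4·(1/10)·(-2511/4000) = 9/25 ; √disc = 3/5
  v_R = (−(33/100) + 3/5) / (2·(1/10)) = 27/20 m/s
check:
stop time T_s = (27/20)/5 = 0.2700 s
reaction-phase robot travel = 1.3500·0.2500 = 0.3375 m
robot under decel: 1.3500²/(2·5.0000) = 0.1822 m
person approaches 0.4000·(0.2500+0.2700) = 0.2080 m
margins: 0.1000+0.0300+0.0100 = 0.1400 m
sum ≈ 0.3375+0.1822+0.2080+0.1400 ≈ 0.8678 m = S ✓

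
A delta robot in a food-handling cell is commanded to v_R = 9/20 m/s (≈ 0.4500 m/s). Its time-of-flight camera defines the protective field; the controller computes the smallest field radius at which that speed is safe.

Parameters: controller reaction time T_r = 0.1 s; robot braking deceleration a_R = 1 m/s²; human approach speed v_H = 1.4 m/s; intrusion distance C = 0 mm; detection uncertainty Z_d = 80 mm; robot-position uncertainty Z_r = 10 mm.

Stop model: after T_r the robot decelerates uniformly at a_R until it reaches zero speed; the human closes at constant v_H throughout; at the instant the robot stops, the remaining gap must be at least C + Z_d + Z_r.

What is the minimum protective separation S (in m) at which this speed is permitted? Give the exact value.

T_s = v_R/a_R = (9/20)/1 = 0.4500 s
robot in T_r: 0.4500·0.1000 = 0.0450 m
braking distance = 0.4500²/(2·1.0000) = 0.1013 m
human closes 1.4000·0.5500 = 0.7700 m
margins: 0.0000+0.0800+0.0100 = 0.0900 m
S_min ≈ 0.0450+0.1013+0.7700+0.0900  ⇒  S_min = 161/160 m

S_min = 161/160 m = 1.0063 m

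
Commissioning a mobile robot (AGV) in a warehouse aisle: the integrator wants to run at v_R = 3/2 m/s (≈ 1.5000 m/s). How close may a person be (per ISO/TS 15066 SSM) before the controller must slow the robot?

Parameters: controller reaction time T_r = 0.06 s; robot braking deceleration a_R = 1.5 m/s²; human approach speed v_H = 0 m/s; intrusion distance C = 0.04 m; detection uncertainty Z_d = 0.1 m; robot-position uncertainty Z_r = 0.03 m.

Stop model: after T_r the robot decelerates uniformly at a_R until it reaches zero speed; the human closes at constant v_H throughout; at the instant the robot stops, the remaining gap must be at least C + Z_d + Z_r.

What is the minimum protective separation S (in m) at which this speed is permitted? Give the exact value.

S_min = 101/100 m = 1.0100 m

stop time T_s = (3/2)/(3/2) = 1.0000 s
robot covers v_R·T_r = 1.5000·0.0600 = 0.0900 m before braking
braking distance = 1.5000²/(2·1.5000) = 0.7500 m
person approaches 0.0000·(0.0600+1.0000) = 0.0000 m
C+Z_d+Z_r = 0.0400+0.1000+0.0300 = 0.1700 m
S_min ≈ 0.0900+0.7500+0.0000+0.1700  ⇒  S_min = 101/100 m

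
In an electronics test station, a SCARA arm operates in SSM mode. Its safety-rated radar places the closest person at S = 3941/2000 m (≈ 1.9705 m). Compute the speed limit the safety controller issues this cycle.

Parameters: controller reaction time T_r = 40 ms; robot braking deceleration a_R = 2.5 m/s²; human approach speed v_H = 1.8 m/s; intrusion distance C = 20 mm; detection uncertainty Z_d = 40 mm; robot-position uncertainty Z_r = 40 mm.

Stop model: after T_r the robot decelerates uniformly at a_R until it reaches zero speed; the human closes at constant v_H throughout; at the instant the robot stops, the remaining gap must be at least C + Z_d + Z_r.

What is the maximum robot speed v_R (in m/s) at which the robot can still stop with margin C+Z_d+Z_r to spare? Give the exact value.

v_R_max = 33/20 m/s = 1.6500 m/s

collect terms ⇒ (1/5)·v_R² + (19/25)·v_R + (-3597/2000) = 0
  disc = (19/25)² − 4·(1/5)·(-3597/2000) = 5041/2500 ; √disc = 71/50
  v_R = (−(19/25) + 71/50) / (2·(1/5)) = 33/20 m/s
check:
braking lasts T_s = (33/20)/(5/2) = 0.6600 s
robot in T_r: 1.6500·0.0400 = 0.0660 m
robot covers 1.6500·0.6600 − ½·2.5000·0.6600² = 0.5445 m while stopping
human over T_r+T_s: 1.8000·(0.0400+0.6600) = 1.2600 m
margins: 0.0200+0.0400+0.0400 = 0.1000 m
sum ≈ 0.0660+0.5445+1.2600+0.1000 ≈ 1.9705 m = S ✓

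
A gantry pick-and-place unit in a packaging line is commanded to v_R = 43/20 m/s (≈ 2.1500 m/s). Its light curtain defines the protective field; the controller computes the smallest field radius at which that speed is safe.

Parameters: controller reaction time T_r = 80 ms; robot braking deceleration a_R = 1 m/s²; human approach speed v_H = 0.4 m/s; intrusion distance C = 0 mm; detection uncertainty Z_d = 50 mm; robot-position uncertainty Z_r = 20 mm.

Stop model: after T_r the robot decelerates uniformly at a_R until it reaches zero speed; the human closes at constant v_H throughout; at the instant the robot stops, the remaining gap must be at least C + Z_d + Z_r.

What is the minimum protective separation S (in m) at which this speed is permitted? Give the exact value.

S_min = 13781/4000 m = 3.4453 m

braking lasts T_s = (43/20)/1 = 2.1500 s
robot in T_r: 2.1500·0.0800 = 0.1720 m
braking distance = 2.1500²/(2·1.0000) = 2.3112 m
person approaches 0.4000·(0.0800+2.1500) = 0.8920 m
residual clearance needed = 0.0000+0.0500+0.0200 = 0.0700 m
S_min ≈ 0.1720+2.3112+0.8920+0.0700  ⇒  S_min = 13781/4000 m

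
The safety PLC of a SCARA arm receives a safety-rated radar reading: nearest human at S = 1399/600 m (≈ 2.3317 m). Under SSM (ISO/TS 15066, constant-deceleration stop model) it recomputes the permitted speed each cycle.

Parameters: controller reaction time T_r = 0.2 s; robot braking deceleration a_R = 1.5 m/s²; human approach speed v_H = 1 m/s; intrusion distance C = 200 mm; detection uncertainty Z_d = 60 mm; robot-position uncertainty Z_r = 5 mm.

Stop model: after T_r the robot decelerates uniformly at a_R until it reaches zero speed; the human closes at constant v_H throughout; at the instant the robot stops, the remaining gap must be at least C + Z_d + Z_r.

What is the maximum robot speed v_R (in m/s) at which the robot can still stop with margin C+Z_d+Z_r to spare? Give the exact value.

collect terms ⇒ (1/3)·v_R² + (13/15)·v_R + (-28/15) = 0
  disc = (13/15)² − 4·(1/3)·(-28/15) = 81/25 ; √disc = 9/5
  v_R = (−(13/15) + 9/5) / (2·(1/3)) = 7/5 m/s
check:
stop time T_s = (7/5)/(3/2) = 0.9333 s
robot covers v_R·T_r = 1.4000·0.2000 = 0.2800 m before braking
robot covers 1.4000·0.9333 − ½·1.5000·0.9333² = 0.6533 m while stopping
person approaches 1.0000·(0.2000+0.9333) = 1.1333 m
C+Z_d+Z_r = 0.2000+0.0600+0.0050 = 0.2650 m
sum ≈ 0.2800+0.6533+1.1333+0.2650 ≈ 2.3317 m = S ✓

v_R_max = 7/5 m/s = 1.4000 m/s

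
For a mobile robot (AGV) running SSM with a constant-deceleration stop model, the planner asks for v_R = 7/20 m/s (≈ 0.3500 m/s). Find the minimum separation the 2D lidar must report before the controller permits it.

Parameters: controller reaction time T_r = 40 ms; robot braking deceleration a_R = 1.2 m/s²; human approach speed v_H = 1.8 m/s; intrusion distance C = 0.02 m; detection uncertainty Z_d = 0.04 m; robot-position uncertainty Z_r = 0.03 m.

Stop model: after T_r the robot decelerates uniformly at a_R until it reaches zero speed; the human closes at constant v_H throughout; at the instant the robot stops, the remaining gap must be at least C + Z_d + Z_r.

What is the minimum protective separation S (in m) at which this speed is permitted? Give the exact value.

S_min = 18049/24000 m = 0.7520 m

braking lasts T_s = (7/20)/(6/5) = 0.2917 s
reaction-phase robot travel = 0.3500·0.0400 = 0.0140 m
robot under decel: 0.3500²/(2·1.2000) = 0.0510 m
human over T_r+T_s: 1.8000·(0.0400+0.2917) = 0.5970 m
C+Z_d+Z_r = 0.0200+0.0400+0.0300 = 0.0900 m
S_min ≈ 0.0140+0.0510+0.5970+0.0900  ⇒  S_min = 18049/24000 m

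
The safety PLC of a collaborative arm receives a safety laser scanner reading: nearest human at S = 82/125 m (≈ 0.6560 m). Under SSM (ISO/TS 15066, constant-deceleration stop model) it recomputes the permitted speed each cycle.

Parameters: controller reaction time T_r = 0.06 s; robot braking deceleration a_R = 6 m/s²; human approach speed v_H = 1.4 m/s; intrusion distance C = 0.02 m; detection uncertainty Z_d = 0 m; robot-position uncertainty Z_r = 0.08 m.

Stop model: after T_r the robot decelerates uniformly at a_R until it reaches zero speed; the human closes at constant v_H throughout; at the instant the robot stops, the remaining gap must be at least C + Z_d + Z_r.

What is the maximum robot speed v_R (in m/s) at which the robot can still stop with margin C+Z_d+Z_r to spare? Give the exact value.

at the boundary: (1/12)·v² + (22/75)·v + (-59/125) = 0
  disc = (22/75)² − 4·(1/12)·(-59/125) = 1369/5625 ; √disc = 37/75
  v_R = (−(22/75) + 37/75) / (2·(1/12)) = 6/5 m/s
check:
braking lasts T_s = (6/5)/6 = 0.2000 s
robot covers v_R·T_r = 1.2000·0.0600 = 0.0720 m before braking
robot covers 1.2000·0.2000 − ½·6.0000·0.2000² = 0.1200 m while stopping
human over T_r+T_s: 1.4000·(0.0600+0.2000) = 0.3640 m
C+Z_d+Z_r = 0.0200+0.0000+0.0800 = 0.1000 m
sum ≈ 0.0720+0.1200+0.3640+0.1000 ≈ 0.6560 m = S ✓

v_R_max = 6/5 m/s = 1.2000 m/s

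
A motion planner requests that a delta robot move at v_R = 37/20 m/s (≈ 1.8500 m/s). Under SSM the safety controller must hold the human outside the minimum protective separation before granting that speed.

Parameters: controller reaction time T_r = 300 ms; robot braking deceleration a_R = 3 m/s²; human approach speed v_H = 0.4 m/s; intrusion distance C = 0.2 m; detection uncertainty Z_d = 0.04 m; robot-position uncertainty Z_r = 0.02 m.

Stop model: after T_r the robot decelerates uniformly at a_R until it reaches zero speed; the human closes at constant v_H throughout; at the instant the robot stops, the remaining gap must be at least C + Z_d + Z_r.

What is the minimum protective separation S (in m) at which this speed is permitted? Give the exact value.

S_min = 841/480 m = 1.7521 m

T_s = v_R/a_R = (37/20)/3 = 0.6167 s
robot covers v_R·T_r = 1.8500·0.3000 = 0.5550 m before braking
braking distance = 1.8500²/(2·3.0000) = 0.5704 m
human over T_r+T_s: 0.4000·(0.3000+0.6167) = 0.3667 m
residual clearance needed = 0.2000+0.0400+0.0200 = 0.2600 m
S_min ≈ 0.5550+0.5704+0.3667+0.2600  ⇒  S_min = 841/480 m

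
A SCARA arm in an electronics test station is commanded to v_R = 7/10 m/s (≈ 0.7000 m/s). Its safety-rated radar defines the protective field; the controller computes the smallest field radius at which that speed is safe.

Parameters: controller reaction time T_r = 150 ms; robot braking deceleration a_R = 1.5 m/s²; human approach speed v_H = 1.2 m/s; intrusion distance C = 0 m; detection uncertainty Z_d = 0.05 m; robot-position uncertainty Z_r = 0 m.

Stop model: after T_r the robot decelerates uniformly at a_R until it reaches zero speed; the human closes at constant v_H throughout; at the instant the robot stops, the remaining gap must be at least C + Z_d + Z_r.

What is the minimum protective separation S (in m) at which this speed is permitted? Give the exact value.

T_s = v_R/a_R = (7/10)/(3/2) = 0.4667 s
robot in T_r: 0.7000·0.1500 = 0.1050 m
robot under decel: 0.7000²/(2·1.5000) = 0.1633 m
human over T_r+T_s: 1.2000·(0.1500+0.4667) = 0.7400 m
residual clearance needed = 0.0000+0.0500+0.0000 = 0.0500 m
S_min ≈ 0.1050+0.1633+0.7400+0.0500  ⇒  S_min = 127/120 m

S_min = 127/120 m = 1.0583 m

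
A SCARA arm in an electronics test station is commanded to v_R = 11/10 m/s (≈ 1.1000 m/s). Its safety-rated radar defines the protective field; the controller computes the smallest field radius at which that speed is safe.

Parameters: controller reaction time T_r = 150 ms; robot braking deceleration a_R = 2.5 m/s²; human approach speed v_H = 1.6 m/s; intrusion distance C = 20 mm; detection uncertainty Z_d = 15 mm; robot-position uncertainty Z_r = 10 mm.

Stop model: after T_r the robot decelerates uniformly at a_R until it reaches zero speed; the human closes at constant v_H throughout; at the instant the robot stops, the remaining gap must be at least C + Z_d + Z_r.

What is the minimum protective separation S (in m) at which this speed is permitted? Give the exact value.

braking lasts T_s = (11/10)/(5/2) = 0.4400 s
reaction-phase robot travel = 1.1000·0.1500 = 0.1650 m
braking distance = 1.1000²/(2·2.5000) = 0.2420 m
person approaches 1.6000·(0.1500+0.4400) = 0.9440 m
margins: 0.0200+0.0150+0.0100 = 0.0450 m
S_min ≈ 0.1650+0.2420+0.9440+0.0450  ⇒  S_min = 349/250 m

S_min = 349/250 m = 1.3960 m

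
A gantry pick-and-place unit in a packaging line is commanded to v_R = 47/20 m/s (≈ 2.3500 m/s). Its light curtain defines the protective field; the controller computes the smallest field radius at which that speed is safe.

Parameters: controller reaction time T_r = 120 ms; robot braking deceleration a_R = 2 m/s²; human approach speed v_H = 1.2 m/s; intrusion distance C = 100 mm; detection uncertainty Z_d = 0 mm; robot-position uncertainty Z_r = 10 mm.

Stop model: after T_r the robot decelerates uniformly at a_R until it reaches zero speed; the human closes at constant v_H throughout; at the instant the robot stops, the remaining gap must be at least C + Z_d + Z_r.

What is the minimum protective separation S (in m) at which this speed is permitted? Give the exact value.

S_min = 26613/8000 m = 3.3266 m

T_s = v_R/a_R = (47/20)/2 = 1.1750 s
robot in T_r: 2.3500·0.1200 = 0.2820 m
robot under decel: 2.3500²/(2·2.0000) = 1.3806 m
human closes 1.2000·1.2950 = 1.5540 m
margins: 0.1000+0.0000+0.0100 = 0.1100 m
S_min ≈ 0.2820+1.3806+1.5540+0.1100  ⇒  S_min = 26613/8000 m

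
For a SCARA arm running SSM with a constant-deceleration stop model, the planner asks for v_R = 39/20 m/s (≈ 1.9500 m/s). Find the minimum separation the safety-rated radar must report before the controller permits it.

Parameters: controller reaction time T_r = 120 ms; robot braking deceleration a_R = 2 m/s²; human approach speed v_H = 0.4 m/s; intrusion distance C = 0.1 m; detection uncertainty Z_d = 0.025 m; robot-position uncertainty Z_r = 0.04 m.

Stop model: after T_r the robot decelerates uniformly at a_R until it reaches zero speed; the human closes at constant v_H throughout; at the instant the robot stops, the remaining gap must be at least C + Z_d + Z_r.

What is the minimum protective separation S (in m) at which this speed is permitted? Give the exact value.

S_min = 14301/8000 m = 1.7876 m

braking lasts T_s = (39/20)/2 = 0.9750 s
robot covers v_R·T_r = 1.9500·0.1200 = 0.2340 m before braking
robot covers 1.9500·0.9750 − ½·2.0000·0.9750² = 0.9506 m while stopping
human over T_r+T_s: 0.4000·(0.1200+0.9750) = 0.4380 m
C+Z_d+Z_r = 0.1000+0.0250+0.0400 = 0.1650 m
S_min ≈ 0.2340+0.9506+0.4380+0.1650  ⇒  S_min = 14301/8000 m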